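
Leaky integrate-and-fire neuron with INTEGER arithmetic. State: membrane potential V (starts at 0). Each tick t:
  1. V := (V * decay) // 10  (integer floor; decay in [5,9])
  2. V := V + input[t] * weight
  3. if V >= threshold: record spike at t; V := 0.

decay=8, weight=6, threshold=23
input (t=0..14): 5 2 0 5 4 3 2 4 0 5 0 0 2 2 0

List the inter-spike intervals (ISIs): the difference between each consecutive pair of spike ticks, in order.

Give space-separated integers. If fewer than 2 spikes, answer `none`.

Answer: 3 1 2 1 2

Derivation:
t=0: input=5 -> V=0 FIRE
t=1: input=2 -> V=12
t=2: input=0 -> V=9
t=3: input=5 -> V=0 FIRE
t=4: input=4 -> V=0 FIRE
t=5: input=3 -> V=18
t=6: input=2 -> V=0 FIRE
t=7: input=4 -> V=0 FIRE
t=8: input=0 -> V=0
t=9: input=5 -> V=0 FIRE
t=10: input=0 -> V=0
t=11: input=0 -> V=0
t=12: input=2 -> V=12
t=13: input=2 -> V=21
t=14: input=0 -> V=16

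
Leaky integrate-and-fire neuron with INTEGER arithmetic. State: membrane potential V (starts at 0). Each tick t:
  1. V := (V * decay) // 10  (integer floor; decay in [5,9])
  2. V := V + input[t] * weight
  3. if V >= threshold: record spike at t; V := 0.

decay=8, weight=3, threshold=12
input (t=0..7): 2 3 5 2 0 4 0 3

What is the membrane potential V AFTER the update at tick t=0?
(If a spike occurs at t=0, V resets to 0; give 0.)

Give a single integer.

Answer: 6

Derivation:
t=0: input=2 -> V=6
t=1: input=3 -> V=0 FIRE
t=2: input=5 -> V=0 FIRE
t=3: input=2 -> V=6
t=4: input=0 -> V=4
t=5: input=4 -> V=0 FIRE
t=6: input=0 -> V=0
t=7: input=3 -> V=9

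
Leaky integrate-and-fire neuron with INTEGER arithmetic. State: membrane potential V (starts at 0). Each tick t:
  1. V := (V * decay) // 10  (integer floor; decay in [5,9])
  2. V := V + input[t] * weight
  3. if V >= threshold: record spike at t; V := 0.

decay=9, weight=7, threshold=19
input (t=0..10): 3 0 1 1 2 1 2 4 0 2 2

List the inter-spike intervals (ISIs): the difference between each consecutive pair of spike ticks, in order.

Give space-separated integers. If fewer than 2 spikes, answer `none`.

Answer: 4 2 1 3

Derivation:
t=0: input=3 -> V=0 FIRE
t=1: input=0 -> V=0
t=2: input=1 -> V=7
t=3: input=1 -> V=13
t=4: input=2 -> V=0 FIRE
t=5: input=1 -> V=7
t=6: input=2 -> V=0 FIRE
t=7: input=4 -> V=0 FIRE
t=8: input=0 -> V=0
t=9: input=2 -> V=14
t=10: input=2 -> V=0 FIRE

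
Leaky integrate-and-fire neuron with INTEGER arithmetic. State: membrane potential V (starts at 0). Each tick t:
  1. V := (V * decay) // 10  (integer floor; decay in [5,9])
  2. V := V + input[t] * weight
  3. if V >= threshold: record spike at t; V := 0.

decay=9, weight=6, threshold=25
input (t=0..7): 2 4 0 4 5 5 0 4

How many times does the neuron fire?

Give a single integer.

Answer: 3

Derivation:
t=0: input=2 -> V=12
t=1: input=4 -> V=0 FIRE
t=2: input=0 -> V=0
t=3: input=4 -> V=24
t=4: input=5 -> V=0 FIRE
t=5: input=5 -> V=0 FIRE
t=6: input=0 -> V=0
t=7: input=4 -> V=24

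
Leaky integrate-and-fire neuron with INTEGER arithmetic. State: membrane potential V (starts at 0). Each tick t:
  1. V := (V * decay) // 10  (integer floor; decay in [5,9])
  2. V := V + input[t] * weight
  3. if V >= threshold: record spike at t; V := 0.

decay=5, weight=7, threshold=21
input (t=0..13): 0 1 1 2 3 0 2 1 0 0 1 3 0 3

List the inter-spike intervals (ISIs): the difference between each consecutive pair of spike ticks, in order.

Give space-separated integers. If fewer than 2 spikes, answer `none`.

Answer: 7 2

Derivation:
t=0: input=0 -> V=0
t=1: input=1 -> V=7
t=2: input=1 -> V=10
t=3: input=2 -> V=19
t=4: input=3 -> V=0 FIRE
t=5: input=0 -> V=0
t=6: input=2 -> V=14
t=7: input=1 -> V=14
t=8: input=0 -> V=7
t=9: input=0 -> V=3
t=10: input=1 -> V=8
t=11: input=3 -> V=0 FIRE
t=12: input=0 -> V=0
t=13: input=3 -> V=0 FIRE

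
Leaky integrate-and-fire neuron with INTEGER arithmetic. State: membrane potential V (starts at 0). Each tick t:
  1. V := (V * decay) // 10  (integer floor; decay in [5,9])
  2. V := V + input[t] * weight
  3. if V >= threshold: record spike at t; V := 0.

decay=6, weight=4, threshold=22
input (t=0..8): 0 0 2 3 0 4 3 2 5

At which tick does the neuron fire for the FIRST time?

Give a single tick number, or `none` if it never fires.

t=0: input=0 -> V=0
t=1: input=0 -> V=0
t=2: input=2 -> V=8
t=3: input=3 -> V=16
t=4: input=0 -> V=9
t=5: input=4 -> V=21
t=6: input=3 -> V=0 FIRE
t=7: input=2 -> V=8
t=8: input=5 -> V=0 FIRE

Answer: 6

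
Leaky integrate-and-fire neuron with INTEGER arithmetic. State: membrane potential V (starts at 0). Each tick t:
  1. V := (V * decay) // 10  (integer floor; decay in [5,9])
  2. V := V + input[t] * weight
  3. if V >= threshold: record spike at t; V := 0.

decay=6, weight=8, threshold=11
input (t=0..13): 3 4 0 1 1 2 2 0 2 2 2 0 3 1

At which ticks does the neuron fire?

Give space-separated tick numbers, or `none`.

t=0: input=3 -> V=0 FIRE
t=1: input=4 -> V=0 FIRE
t=2: input=0 -> V=0
t=3: input=1 -> V=8
t=4: input=1 -> V=0 FIRE
t=5: input=2 -> V=0 FIRE
t=6: input=2 -> V=0 FIRE
t=7: input=0 -> V=0
t=8: input=2 -> V=0 FIRE
t=9: input=2 -> V=0 FIRE
t=10: input=2 -> V=0 FIRE
t=11: input=0 -> V=0
t=12: input=3 -> V=0 FIRE
t=13: input=1 -> V=8

Answer: 0 1 4 5 6 8 9 10 12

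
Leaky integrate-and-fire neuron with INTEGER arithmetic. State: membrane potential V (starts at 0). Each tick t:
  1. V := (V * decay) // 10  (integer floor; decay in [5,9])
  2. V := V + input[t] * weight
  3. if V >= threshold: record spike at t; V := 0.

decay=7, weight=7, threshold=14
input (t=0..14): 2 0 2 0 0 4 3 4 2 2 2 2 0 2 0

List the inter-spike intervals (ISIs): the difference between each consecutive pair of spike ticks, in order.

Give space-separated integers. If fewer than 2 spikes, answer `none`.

t=0: input=2 -> V=0 FIRE
t=1: input=0 -> V=0
t=2: input=2 -> V=0 FIRE
t=3: input=0 -> V=0
t=4: input=0 -> V=0
t=5: input=4 -> V=0 FIRE
t=6: input=3 -> V=0 FIRE
t=7: input=4 -> V=0 FIRE
t=8: input=2 -> V=0 FIRE
t=9: input=2 -> V=0 FIRE
t=10: input=2 -> V=0 FIRE
t=11: input=2 -> V=0 FIRE
t=12: input=0 -> V=0
t=13: input=2 -> V=0 FIRE
t=14: input=0 -> V=0

Answer: 2 3 1 1 1 1 1 1 2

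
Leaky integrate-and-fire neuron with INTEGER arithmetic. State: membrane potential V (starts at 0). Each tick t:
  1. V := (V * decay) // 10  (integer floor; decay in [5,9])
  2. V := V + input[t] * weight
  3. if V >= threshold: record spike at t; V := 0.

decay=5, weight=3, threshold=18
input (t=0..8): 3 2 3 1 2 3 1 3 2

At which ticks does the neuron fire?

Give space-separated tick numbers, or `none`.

t=0: input=3 -> V=9
t=1: input=2 -> V=10
t=2: input=3 -> V=14
t=3: input=1 -> V=10
t=4: input=2 -> V=11
t=5: input=3 -> V=14
t=6: input=1 -> V=10
t=7: input=3 -> V=14
t=8: input=2 -> V=13

Answer: none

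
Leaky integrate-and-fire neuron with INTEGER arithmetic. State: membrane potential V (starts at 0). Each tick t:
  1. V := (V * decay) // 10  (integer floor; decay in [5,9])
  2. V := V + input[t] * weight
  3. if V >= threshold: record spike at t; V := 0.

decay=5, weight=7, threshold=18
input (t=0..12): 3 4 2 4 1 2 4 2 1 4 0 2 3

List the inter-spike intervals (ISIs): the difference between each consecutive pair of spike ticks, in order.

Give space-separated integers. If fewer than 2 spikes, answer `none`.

Answer: 1 2 3 3 3

Derivation:
t=0: input=3 -> V=0 FIRE
t=1: input=4 -> V=0 FIRE
t=2: input=2 -> V=14
t=3: input=4 -> V=0 FIRE
t=4: input=1 -> V=7
t=5: input=2 -> V=17
t=6: input=4 -> V=0 FIRE
t=7: input=2 -> V=14
t=8: input=1 -> V=14
t=9: input=4 -> V=0 FIRE
t=10: input=0 -> V=0
t=11: input=2 -> V=14
t=12: input=3 -> V=0 FIRE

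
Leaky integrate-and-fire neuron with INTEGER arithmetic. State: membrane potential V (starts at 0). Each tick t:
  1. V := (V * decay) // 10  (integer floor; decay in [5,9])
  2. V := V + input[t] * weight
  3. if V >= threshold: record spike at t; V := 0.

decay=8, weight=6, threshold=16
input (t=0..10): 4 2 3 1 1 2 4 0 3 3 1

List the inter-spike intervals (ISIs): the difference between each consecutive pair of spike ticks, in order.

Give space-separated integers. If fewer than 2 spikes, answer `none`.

t=0: input=4 -> V=0 FIRE
t=1: input=2 -> V=12
t=2: input=3 -> V=0 FIRE
t=3: input=1 -> V=6
t=4: input=1 -> V=10
t=5: input=2 -> V=0 FIRE
t=6: input=4 -> V=0 FIRE
t=7: input=0 -> V=0
t=8: input=3 -> V=0 FIRE
t=9: input=3 -> V=0 FIRE
t=10: input=1 -> V=6

Answer: 2 3 1 2 1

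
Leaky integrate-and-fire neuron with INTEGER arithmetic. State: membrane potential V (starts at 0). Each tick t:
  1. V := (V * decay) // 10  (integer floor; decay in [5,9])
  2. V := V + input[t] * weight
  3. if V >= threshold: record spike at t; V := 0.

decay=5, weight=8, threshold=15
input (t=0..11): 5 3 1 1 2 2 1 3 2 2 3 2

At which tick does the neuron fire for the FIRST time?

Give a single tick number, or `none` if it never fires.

t=0: input=5 -> V=0 FIRE
t=1: input=3 -> V=0 FIRE
t=2: input=1 -> V=8
t=3: input=1 -> V=12
t=4: input=2 -> V=0 FIRE
t=5: input=2 -> V=0 FIRE
t=6: input=1 -> V=8
t=7: input=3 -> V=0 FIRE
t=8: input=2 -> V=0 FIRE
t=9: input=2 -> V=0 FIRE
t=10: input=3 -> V=0 FIRE
t=11: input=2 -> V=0 FIRE

Answer: 0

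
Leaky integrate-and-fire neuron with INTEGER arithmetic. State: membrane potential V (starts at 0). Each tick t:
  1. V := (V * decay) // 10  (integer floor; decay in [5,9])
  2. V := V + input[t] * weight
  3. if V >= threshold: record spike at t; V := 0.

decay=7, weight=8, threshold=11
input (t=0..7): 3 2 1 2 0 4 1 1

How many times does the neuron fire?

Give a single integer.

Answer: 5

Derivation:
t=0: input=3 -> V=0 FIRE
t=1: input=2 -> V=0 FIRE
t=2: input=1 -> V=8
t=3: input=2 -> V=0 FIRE
t=4: input=0 -> V=0
t=5: input=4 -> V=0 FIRE
t=6: input=1 -> V=8
t=7: input=1 -> V=0 FIRE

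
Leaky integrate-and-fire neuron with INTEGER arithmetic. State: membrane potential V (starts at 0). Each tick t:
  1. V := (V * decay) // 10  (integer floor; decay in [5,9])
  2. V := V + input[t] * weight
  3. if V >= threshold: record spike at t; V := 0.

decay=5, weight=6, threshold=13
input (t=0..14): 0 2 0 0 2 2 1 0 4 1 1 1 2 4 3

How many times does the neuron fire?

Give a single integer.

Answer: 5

Derivation:
t=0: input=0 -> V=0
t=1: input=2 -> V=12
t=2: input=0 -> V=6
t=3: input=0 -> V=3
t=4: input=2 -> V=0 FIRE
t=5: input=2 -> V=12
t=6: input=1 -> V=12
t=7: input=0 -> V=6
t=8: input=4 -> V=0 FIRE
t=9: input=1 -> V=6
t=10: input=1 -> V=9
t=11: input=1 -> V=10
t=12: input=2 -> V=0 FIRE
t=13: input=4 -> V=0 FIRE
t=14: input=3 -> V=0 FIRE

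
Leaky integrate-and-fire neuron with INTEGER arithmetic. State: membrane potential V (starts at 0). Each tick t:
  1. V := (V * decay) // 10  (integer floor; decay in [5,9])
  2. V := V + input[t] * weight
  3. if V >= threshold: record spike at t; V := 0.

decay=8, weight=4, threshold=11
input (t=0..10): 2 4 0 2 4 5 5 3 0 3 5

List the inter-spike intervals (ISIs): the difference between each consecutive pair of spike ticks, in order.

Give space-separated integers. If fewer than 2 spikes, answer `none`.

Answer: 3 1 1 1 2 1

Derivation:
t=0: input=2 -> V=8
t=1: input=4 -> V=0 FIRE
t=2: input=0 -> V=0
t=3: input=2 -> V=8
t=4: input=4 -> V=0 FIRE
t=5: input=5 -> V=0 FIRE
t=6: input=5 -> V=0 FIRE
t=7: input=3 -> V=0 FIRE
t=8: input=0 -> V=0
t=9: input=3 -> V=0 FIRE
t=10: input=5 -> V=0 FIRE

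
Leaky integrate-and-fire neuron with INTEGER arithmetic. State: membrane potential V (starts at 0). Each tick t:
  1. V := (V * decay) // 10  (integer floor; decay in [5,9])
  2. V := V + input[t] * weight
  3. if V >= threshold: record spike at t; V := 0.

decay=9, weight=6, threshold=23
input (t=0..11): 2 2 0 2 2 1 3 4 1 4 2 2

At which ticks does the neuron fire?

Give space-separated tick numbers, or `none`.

t=0: input=2 -> V=12
t=1: input=2 -> V=22
t=2: input=0 -> V=19
t=3: input=2 -> V=0 FIRE
t=4: input=2 -> V=12
t=5: input=1 -> V=16
t=6: input=3 -> V=0 FIRE
t=7: input=4 -> V=0 FIRE
t=8: input=1 -> V=6
t=9: input=4 -> V=0 FIRE
t=10: input=2 -> V=12
t=11: input=2 -> V=22

Answer: 3 6 7 9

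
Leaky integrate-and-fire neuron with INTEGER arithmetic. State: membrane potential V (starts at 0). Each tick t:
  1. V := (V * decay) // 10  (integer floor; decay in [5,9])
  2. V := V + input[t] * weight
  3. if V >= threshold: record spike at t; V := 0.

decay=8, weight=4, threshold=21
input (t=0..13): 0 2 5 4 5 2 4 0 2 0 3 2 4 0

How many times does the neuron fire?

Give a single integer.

t=0: input=0 -> V=0
t=1: input=2 -> V=8
t=2: input=5 -> V=0 FIRE
t=3: input=4 -> V=16
t=4: input=5 -> V=0 FIRE
t=5: input=2 -> V=8
t=6: input=4 -> V=0 FIRE
t=7: input=0 -> V=0
t=8: input=2 -> V=8
t=9: input=0 -> V=6
t=10: input=3 -> V=16
t=11: input=2 -> V=20
t=12: input=4 -> V=0 FIRE
t=13: input=0 -> V=0

Answer: 4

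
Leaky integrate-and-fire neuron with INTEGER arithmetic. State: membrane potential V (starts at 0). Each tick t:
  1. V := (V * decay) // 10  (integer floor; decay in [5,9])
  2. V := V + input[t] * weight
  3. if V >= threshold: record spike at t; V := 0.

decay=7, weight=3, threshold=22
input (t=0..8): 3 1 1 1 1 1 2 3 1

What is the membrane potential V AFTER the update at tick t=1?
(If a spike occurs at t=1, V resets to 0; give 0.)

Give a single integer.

Answer: 9

Derivation:
t=0: input=3 -> V=9
t=1: input=1 -> V=9
t=2: input=1 -> V=9
t=3: input=1 -> V=9
t=4: input=1 -> V=9
t=5: input=1 -> V=9
t=6: input=2 -> V=12
t=7: input=3 -> V=17
t=8: input=1 -> V=14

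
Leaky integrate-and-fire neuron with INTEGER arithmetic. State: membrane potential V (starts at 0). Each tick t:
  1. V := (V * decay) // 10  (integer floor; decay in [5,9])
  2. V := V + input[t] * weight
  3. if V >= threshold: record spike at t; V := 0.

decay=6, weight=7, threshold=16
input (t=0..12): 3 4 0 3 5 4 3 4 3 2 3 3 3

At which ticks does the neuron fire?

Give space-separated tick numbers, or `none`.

Answer: 0 1 3 4 5 6 7 8 10 11 12

Derivation:
t=0: input=3 -> V=0 FIRE
t=1: input=4 -> V=0 FIRE
t=2: input=0 -> V=0
t=3: input=3 -> V=0 FIRE
t=4: input=5 -> V=0 FIRE
t=5: input=4 -> V=0 FIRE
t=6: input=3 -> V=0 FIRE
t=7: input=4 -> V=0 FIRE
t=8: input=3 -> V=0 FIRE
t=9: input=2 -> V=14
t=10: input=3 -> V=0 FIRE
t=11: input=3 -> V=0 FIRE
t=12: input=3 -> V=0 FIRE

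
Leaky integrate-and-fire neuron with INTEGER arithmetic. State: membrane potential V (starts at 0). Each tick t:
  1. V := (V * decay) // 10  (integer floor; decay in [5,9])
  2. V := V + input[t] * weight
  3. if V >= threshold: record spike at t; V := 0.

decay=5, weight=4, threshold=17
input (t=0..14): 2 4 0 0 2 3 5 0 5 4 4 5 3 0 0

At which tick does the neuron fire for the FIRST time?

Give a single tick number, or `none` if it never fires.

Answer: 1

Derivation:
t=0: input=2 -> V=8
t=1: input=4 -> V=0 FIRE
t=2: input=0 -> V=0
t=3: input=0 -> V=0
t=4: input=2 -> V=8
t=5: input=3 -> V=16
t=6: input=5 -> V=0 FIRE
t=7: input=0 -> V=0
t=8: input=5 -> V=0 FIRE
t=9: input=4 -> V=16
t=10: input=4 -> V=0 FIRE
t=11: input=5 -> V=0 FIRE
t=12: input=3 -> V=12
t=13: input=0 -> V=6
t=14: input=0 -> V=3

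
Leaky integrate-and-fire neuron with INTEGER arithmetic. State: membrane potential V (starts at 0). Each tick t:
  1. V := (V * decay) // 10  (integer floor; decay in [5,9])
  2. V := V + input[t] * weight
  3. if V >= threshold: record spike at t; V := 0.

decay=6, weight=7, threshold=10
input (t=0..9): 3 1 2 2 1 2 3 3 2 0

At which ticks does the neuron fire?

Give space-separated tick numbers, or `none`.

t=0: input=3 -> V=0 FIRE
t=1: input=1 -> V=7
t=2: input=2 -> V=0 FIRE
t=3: input=2 -> V=0 FIRE
t=4: input=1 -> V=7
t=5: input=2 -> V=0 FIRE
t=6: input=3 -> V=0 FIRE
t=7: input=3 -> V=0 FIRE
t=8: input=2 -> V=0 FIRE
t=9: input=0 -> V=0

Answer: 0 2 3 5 6 7 8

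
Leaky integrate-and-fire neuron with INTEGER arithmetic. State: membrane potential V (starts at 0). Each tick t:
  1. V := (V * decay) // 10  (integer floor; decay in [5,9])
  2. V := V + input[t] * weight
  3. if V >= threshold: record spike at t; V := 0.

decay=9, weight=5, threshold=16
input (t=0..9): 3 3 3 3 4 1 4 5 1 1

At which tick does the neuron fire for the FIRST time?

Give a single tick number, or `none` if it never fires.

Answer: 1

Derivation:
t=0: input=3 -> V=15
t=1: input=3 -> V=0 FIRE
t=2: input=3 -> V=15
t=3: input=3 -> V=0 FIRE
t=4: input=4 -> V=0 FIRE
t=5: input=1 -> V=5
t=6: input=4 -> V=0 FIRE
t=7: input=5 -> V=0 FIRE
t=8: input=1 -> V=5
t=9: input=1 -> V=9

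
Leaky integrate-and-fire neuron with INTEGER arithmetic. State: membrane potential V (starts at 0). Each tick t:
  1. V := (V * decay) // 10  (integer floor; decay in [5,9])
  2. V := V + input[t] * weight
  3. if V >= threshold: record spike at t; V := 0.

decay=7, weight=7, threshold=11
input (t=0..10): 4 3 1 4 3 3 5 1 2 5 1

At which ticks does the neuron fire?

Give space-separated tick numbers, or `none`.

Answer: 0 1 3 4 5 6 8 9

Derivation:
t=0: input=4 -> V=0 FIRE
t=1: input=3 -> V=0 FIRE
t=2: input=1 -> V=7
t=3: input=4 -> V=0 FIRE
t=4: input=3 -> V=0 FIRE
t=5: input=3 -> V=0 FIRE
t=6: input=5 -> V=0 FIRE
t=7: input=1 -> V=7
t=8: input=2 -> V=0 FIRE
t=9: input=5 -> V=0 FIRE
t=10: input=1 -> V=7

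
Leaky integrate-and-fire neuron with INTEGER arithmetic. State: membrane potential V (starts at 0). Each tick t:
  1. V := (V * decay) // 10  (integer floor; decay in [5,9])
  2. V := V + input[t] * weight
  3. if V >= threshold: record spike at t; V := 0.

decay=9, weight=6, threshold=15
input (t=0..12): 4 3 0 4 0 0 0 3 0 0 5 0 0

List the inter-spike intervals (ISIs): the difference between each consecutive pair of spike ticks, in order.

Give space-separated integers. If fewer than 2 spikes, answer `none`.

t=0: input=4 -> V=0 FIRE
t=1: input=3 -> V=0 FIRE
t=2: input=0 -> V=0
t=3: input=4 -> V=0 FIRE
t=4: input=0 -> V=0
t=5: input=0 -> V=0
t=6: input=0 -> V=0
t=7: input=3 -> V=0 FIRE
t=8: input=0 -> V=0
t=9: input=0 -> V=0
t=10: input=5 -> V=0 FIRE
t=11: input=0 -> V=0
t=12: input=0 -> V=0

Answer: 1 2 4 3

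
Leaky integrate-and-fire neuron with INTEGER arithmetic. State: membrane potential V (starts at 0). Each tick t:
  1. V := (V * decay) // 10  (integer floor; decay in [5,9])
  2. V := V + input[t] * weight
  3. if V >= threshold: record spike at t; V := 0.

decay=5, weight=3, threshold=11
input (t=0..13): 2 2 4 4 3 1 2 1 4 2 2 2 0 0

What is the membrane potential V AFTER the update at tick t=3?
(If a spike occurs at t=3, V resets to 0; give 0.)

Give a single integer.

t=0: input=2 -> V=6
t=1: input=2 -> V=9
t=2: input=4 -> V=0 FIRE
t=3: input=4 -> V=0 FIRE
t=4: input=3 -> V=9
t=5: input=1 -> V=7
t=6: input=2 -> V=9
t=7: input=1 -> V=7
t=8: input=4 -> V=0 FIRE
t=9: input=2 -> V=6
t=10: input=2 -> V=9
t=11: input=2 -> V=10
t=12: input=0 -> V=5
t=13: input=0 -> V=2

Answer: 0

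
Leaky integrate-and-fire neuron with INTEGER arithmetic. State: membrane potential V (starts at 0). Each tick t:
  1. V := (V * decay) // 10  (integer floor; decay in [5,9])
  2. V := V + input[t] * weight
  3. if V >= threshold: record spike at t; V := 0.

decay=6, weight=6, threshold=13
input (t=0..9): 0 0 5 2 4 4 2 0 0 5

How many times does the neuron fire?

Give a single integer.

t=0: input=0 -> V=0
t=1: input=0 -> V=0
t=2: input=5 -> V=0 FIRE
t=3: input=2 -> V=12
t=4: input=4 -> V=0 FIRE
t=5: input=4 -> V=0 FIRE
t=6: input=2 -> V=12
t=7: input=0 -> V=7
t=8: input=0 -> V=4
t=9: input=5 -> V=0 FIRE

Answer: 4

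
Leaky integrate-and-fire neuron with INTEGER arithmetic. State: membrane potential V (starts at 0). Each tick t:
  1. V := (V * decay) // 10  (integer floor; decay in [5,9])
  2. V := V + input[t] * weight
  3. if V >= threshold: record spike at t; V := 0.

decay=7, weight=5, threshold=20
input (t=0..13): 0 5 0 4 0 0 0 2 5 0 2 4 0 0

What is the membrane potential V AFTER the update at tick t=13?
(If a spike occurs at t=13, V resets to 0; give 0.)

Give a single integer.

t=0: input=0 -> V=0
t=1: input=5 -> V=0 FIRE
t=2: input=0 -> V=0
t=3: input=4 -> V=0 FIRE
t=4: input=0 -> V=0
t=5: input=0 -> V=0
t=6: input=0 -> V=0
t=7: input=2 -> V=10
t=8: input=5 -> V=0 FIRE
t=9: input=0 -> V=0
t=10: input=2 -> V=10
t=11: input=4 -> V=0 FIRE
t=12: input=0 -> V=0
t=13: input=0 -> V=0

Answer: 0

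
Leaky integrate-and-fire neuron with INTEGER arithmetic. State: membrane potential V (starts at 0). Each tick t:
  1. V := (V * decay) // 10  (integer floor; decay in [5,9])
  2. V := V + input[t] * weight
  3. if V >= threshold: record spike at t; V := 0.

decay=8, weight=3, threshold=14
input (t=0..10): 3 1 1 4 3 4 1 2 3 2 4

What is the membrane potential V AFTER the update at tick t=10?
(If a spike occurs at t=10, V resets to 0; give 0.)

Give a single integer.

Answer: 0

Derivation:
t=0: input=3 -> V=9
t=1: input=1 -> V=10
t=2: input=1 -> V=11
t=3: input=4 -> V=0 FIRE
t=4: input=3 -> V=9
t=5: input=4 -> V=0 FIRE
t=6: input=1 -> V=3
t=7: input=2 -> V=8
t=8: input=3 -> V=0 FIRE
t=9: input=2 -> V=6
t=10: input=4 -> V=0 FIRE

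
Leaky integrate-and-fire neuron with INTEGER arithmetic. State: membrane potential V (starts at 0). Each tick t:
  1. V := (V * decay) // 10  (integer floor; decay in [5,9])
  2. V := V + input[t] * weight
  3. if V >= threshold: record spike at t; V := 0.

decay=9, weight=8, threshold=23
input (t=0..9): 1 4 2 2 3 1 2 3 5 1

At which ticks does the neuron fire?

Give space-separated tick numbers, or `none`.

Answer: 1 3 4 6 7 8

Derivation:
t=0: input=1 -> V=8
t=1: input=4 -> V=0 FIRE
t=2: input=2 -> V=16
t=3: input=2 -> V=0 FIRE
t=4: input=3 -> V=0 FIRE
t=5: input=1 -> V=8
t=6: input=2 -> V=0 FIRE
t=7: input=3 -> V=0 FIRE
t=8: input=5 -> V=0 FIRE
t=9: input=1 -> V=8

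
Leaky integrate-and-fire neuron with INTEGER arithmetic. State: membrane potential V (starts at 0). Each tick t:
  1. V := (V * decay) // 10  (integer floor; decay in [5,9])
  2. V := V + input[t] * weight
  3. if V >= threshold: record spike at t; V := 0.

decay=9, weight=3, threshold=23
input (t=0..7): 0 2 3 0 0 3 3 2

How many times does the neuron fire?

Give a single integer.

Answer: 1

Derivation:
t=0: input=0 -> V=0
t=1: input=2 -> V=6
t=2: input=3 -> V=14
t=3: input=0 -> V=12
t=4: input=0 -> V=10
t=5: input=3 -> V=18
t=6: input=3 -> V=0 FIRE
t=7: input=2 -> V=6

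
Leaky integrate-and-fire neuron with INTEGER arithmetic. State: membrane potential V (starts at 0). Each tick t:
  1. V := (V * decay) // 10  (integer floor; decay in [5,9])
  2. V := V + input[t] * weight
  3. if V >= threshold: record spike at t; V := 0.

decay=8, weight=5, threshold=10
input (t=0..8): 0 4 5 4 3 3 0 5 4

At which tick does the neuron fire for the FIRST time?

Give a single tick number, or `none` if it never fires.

t=0: input=0 -> V=0
t=1: input=4 -> V=0 FIRE
t=2: input=5 -> V=0 FIRE
t=3: input=4 -> V=0 FIRE
t=4: input=3 -> V=0 FIRE
t=5: input=3 -> V=0 FIRE
t=6: input=0 -> V=0
t=7: input=5 -> V=0 FIRE
t=8: input=4 -> V=0 FIRE

Answer: 1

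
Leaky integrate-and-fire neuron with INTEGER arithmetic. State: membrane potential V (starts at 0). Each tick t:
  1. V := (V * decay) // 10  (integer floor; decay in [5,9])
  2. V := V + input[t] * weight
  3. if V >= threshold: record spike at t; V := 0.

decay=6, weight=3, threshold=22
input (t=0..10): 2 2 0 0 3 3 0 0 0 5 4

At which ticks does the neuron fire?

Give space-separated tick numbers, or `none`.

Answer: none

Derivation:
t=0: input=2 -> V=6
t=1: input=2 -> V=9
t=2: input=0 -> V=5
t=3: input=0 -> V=3
t=4: input=3 -> V=10
t=5: input=3 -> V=15
t=6: input=0 -> V=9
t=7: input=0 -> V=5
t=8: input=0 -> V=3
t=9: input=5 -> V=16
t=10: input=4 -> V=21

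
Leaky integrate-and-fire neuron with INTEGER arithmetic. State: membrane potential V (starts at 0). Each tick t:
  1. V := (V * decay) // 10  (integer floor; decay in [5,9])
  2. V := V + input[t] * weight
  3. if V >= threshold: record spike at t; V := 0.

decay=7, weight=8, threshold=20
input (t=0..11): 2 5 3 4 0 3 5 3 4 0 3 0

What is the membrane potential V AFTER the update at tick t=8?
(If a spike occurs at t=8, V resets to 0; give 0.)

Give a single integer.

Answer: 0

Derivation:
t=0: input=2 -> V=16
t=1: input=5 -> V=0 FIRE
t=2: input=3 -> V=0 FIRE
t=3: input=4 -> V=0 FIRE
t=4: input=0 -> V=0
t=5: input=3 -> V=0 FIRE
t=6: input=5 -> V=0 FIRE
t=7: input=3 -> V=0 FIRE
t=8: input=4 -> V=0 FIRE
t=9: input=0 -> V=0
t=10: input=3 -> V=0 FIRE
t=11: input=0 -> V=0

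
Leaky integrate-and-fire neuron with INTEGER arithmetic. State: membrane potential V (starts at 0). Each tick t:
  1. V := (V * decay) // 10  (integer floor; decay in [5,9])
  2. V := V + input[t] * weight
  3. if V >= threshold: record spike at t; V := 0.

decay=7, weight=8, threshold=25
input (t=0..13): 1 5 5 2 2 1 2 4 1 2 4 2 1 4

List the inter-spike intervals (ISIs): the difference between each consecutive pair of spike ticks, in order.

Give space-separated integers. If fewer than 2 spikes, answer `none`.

t=0: input=1 -> V=8
t=1: input=5 -> V=0 FIRE
t=2: input=5 -> V=0 FIRE
t=3: input=2 -> V=16
t=4: input=2 -> V=0 FIRE
t=5: input=1 -> V=8
t=6: input=2 -> V=21
t=7: input=4 -> V=0 FIRE
t=8: input=1 -> V=8
t=9: input=2 -> V=21
t=10: input=4 -> V=0 FIRE
t=11: input=2 -> V=16
t=12: input=1 -> V=19
t=13: input=4 -> V=0 FIRE

Answer: 1 2 3 3 3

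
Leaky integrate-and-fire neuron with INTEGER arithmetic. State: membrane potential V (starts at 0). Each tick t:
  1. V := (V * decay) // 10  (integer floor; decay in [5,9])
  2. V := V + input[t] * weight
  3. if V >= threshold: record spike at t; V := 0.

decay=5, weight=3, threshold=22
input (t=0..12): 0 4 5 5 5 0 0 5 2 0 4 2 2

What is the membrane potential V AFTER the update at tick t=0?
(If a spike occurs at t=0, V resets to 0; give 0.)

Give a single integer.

t=0: input=0 -> V=0
t=1: input=4 -> V=12
t=2: input=5 -> V=21
t=3: input=5 -> V=0 FIRE
t=4: input=5 -> V=15
t=5: input=0 -> V=7
t=6: input=0 -> V=3
t=7: input=5 -> V=16
t=8: input=2 -> V=14
t=9: input=0 -> V=7
t=10: input=4 -> V=15
t=11: input=2 -> V=13
t=12: input=2 -> V=12

Answer: 0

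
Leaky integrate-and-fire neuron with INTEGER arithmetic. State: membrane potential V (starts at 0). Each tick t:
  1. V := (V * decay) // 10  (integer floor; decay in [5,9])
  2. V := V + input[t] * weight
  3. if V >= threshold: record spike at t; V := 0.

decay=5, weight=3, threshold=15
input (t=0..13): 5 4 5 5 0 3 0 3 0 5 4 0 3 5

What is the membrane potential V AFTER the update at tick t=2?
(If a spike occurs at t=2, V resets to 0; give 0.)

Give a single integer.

Answer: 0

Derivation:
t=0: input=5 -> V=0 FIRE
t=1: input=4 -> V=12
t=2: input=5 -> V=0 FIRE
t=3: input=5 -> V=0 FIRE
t=4: input=0 -> V=0
t=5: input=3 -> V=9
t=6: input=0 -> V=4
t=7: input=3 -> V=11
t=8: input=0 -> V=5
t=9: input=5 -> V=0 FIRE
t=10: input=4 -> V=12
t=11: input=0 -> V=6
t=12: input=3 -> V=12
t=13: input=5 -> V=0 FIRE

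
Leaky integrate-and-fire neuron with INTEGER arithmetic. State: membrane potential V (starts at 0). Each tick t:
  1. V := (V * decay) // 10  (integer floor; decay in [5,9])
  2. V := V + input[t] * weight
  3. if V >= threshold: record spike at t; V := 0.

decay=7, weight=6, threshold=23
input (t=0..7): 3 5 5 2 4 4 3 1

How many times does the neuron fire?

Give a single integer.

t=0: input=3 -> V=18
t=1: input=5 -> V=0 FIRE
t=2: input=5 -> V=0 FIRE
t=3: input=2 -> V=12
t=4: input=4 -> V=0 FIRE
t=5: input=4 -> V=0 FIRE
t=6: input=3 -> V=18
t=7: input=1 -> V=18

Answer: 4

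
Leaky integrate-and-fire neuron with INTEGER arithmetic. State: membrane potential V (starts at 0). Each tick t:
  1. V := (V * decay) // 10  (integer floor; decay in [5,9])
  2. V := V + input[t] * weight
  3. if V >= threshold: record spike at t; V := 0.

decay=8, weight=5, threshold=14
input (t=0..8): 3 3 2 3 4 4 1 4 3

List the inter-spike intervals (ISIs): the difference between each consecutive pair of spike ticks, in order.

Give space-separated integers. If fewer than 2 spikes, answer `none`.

t=0: input=3 -> V=0 FIRE
t=1: input=3 -> V=0 FIRE
t=2: input=2 -> V=10
t=3: input=3 -> V=0 FIRE
t=4: input=4 -> V=0 FIRE
t=5: input=4 -> V=0 FIRE
t=6: input=1 -> V=5
t=7: input=4 -> V=0 FIRE
t=8: input=3 -> V=0 FIRE

Answer: 1 2 1 1 2 1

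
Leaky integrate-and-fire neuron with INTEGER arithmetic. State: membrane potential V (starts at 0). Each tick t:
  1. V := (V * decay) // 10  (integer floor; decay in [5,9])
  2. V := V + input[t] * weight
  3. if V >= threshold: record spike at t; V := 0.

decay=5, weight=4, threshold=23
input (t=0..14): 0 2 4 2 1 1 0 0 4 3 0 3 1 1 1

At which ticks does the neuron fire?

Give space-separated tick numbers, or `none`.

t=0: input=0 -> V=0
t=1: input=2 -> V=8
t=2: input=4 -> V=20
t=3: input=2 -> V=18
t=4: input=1 -> V=13
t=5: input=1 -> V=10
t=6: input=0 -> V=5
t=7: input=0 -> V=2
t=8: input=4 -> V=17
t=9: input=3 -> V=20
t=10: input=0 -> V=10
t=11: input=3 -> V=17
t=12: input=1 -> V=12
t=13: input=1 -> V=10
t=14: input=1 -> V=9

Answer: none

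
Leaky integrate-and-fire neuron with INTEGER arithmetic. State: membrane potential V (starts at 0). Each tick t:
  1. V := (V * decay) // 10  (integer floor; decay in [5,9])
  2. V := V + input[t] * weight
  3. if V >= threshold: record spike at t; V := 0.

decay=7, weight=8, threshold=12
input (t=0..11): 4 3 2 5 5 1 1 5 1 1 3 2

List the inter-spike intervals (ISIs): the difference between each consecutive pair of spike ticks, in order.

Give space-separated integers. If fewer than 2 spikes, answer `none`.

Answer: 1 1 1 1 2 1 2 1 1

Derivation:
t=0: input=4 -> V=0 FIRE
t=1: input=3 -> V=0 FIRE
t=2: input=2 -> V=0 FIRE
t=3: input=5 -> V=0 FIRE
t=4: input=5 -> V=0 FIRE
t=5: input=1 -> V=8
t=6: input=1 -> V=0 FIRE
t=7: input=5 -> V=0 FIRE
t=8: input=1 -> V=8
t=9: input=1 -> V=0 FIRE
t=10: input=3 -> V=0 FIRE
t=11: input=2 -> V=0 FIRE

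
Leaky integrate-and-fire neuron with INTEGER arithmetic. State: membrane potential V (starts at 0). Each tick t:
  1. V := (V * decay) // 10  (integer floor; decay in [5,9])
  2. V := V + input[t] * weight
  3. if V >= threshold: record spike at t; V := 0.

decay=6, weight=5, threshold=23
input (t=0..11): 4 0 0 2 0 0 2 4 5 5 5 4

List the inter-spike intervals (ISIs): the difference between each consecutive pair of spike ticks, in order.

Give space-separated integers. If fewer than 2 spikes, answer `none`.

Answer: 1 1 1

Derivation:
t=0: input=4 -> V=20
t=1: input=0 -> V=12
t=2: input=0 -> V=7
t=3: input=2 -> V=14
t=4: input=0 -> V=8
t=5: input=0 -> V=4
t=6: input=2 -> V=12
t=7: input=4 -> V=0 FIRE
t=8: input=5 -> V=0 FIRE
t=9: input=5 -> V=0 FIRE
t=10: input=5 -> V=0 FIRE
t=11: input=4 -> V=20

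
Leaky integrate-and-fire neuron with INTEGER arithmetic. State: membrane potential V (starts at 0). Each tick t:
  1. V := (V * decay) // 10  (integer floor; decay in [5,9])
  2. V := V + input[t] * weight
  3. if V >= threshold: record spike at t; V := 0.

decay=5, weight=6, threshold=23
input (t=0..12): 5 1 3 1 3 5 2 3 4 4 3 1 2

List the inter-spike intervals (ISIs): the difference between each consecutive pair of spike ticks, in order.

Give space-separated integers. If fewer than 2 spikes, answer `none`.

t=0: input=5 -> V=0 FIRE
t=1: input=1 -> V=6
t=2: input=3 -> V=21
t=3: input=1 -> V=16
t=4: input=3 -> V=0 FIRE
t=5: input=5 -> V=0 FIRE
t=6: input=2 -> V=12
t=7: input=3 -> V=0 FIRE
t=8: input=4 -> V=0 FIRE
t=9: input=4 -> V=0 FIRE
t=10: input=3 -> V=18
t=11: input=1 -> V=15
t=12: input=2 -> V=19

Answer: 4 1 2 1 1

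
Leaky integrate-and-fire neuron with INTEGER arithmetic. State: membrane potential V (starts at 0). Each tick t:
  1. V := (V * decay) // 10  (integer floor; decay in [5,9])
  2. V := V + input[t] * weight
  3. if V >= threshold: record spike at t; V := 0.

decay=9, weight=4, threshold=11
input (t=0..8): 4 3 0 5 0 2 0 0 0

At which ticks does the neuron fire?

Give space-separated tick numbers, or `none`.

t=0: input=4 -> V=0 FIRE
t=1: input=3 -> V=0 FIRE
t=2: input=0 -> V=0
t=3: input=5 -> V=0 FIRE
t=4: input=0 -> V=0
t=5: input=2 -> V=8
t=6: input=0 -> V=7
t=7: input=0 -> V=6
t=8: input=0 -> V=5

Answer: 0 1 3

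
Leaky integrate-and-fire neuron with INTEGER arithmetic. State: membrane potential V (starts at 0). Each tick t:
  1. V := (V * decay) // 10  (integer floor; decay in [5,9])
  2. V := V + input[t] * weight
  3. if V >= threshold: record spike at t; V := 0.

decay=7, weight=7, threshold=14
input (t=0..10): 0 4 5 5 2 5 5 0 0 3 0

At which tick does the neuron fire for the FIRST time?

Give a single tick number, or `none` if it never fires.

t=0: input=0 -> V=0
t=1: input=4 -> V=0 FIRE
t=2: input=5 -> V=0 FIRE
t=3: input=5 -> V=0 FIRE
t=4: input=2 -> V=0 FIRE
t=5: input=5 -> V=0 FIRE
t=6: input=5 -> V=0 FIRE
t=7: input=0 -> V=0
t=8: input=0 -> V=0
t=9: input=3 -> V=0 FIRE
t=10: input=0 -> V=0

Answer: 1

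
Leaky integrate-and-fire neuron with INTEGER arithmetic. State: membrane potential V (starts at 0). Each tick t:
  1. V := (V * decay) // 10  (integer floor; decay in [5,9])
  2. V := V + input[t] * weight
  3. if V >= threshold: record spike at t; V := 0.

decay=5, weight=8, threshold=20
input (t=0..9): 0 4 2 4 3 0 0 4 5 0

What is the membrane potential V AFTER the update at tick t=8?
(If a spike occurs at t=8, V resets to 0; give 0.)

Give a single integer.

Answer: 0

Derivation:
t=0: input=0 -> V=0
t=1: input=4 -> V=0 FIRE
t=2: input=2 -> V=16
t=3: input=4 -> V=0 FIRE
t=4: input=3 -> V=0 FIRE
t=5: input=0 -> V=0
t=6: input=0 -> V=0
t=7: input=4 -> V=0 FIRE
t=8: input=5 -> V=0 FIRE
t=9: input=0 -> V=0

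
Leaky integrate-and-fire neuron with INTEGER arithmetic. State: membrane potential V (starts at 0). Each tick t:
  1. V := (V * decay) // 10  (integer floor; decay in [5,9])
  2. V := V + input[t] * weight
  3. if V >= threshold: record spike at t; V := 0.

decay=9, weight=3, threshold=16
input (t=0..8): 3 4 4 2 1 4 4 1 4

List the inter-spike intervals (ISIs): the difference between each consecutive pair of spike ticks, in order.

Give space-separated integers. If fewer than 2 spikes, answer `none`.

t=0: input=3 -> V=9
t=1: input=4 -> V=0 FIRE
t=2: input=4 -> V=12
t=3: input=2 -> V=0 FIRE
t=4: input=1 -> V=3
t=5: input=4 -> V=14
t=6: input=4 -> V=0 FIRE
t=7: input=1 -> V=3
t=8: input=4 -> V=14

Answer: 2 3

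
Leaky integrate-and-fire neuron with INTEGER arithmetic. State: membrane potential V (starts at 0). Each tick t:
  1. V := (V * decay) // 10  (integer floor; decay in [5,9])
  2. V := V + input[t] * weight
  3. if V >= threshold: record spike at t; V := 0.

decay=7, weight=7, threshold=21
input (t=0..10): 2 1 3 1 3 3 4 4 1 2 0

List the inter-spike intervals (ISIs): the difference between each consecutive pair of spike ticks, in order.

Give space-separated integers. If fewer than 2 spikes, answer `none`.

t=0: input=2 -> V=14
t=1: input=1 -> V=16
t=2: input=3 -> V=0 FIRE
t=3: input=1 -> V=7
t=4: input=3 -> V=0 FIRE
t=5: input=3 -> V=0 FIRE
t=6: input=4 -> V=0 FIRE
t=7: input=4 -> V=0 FIRE
t=8: input=1 -> V=7
t=9: input=2 -> V=18
t=10: input=0 -> V=12

Answer: 2 1 1 1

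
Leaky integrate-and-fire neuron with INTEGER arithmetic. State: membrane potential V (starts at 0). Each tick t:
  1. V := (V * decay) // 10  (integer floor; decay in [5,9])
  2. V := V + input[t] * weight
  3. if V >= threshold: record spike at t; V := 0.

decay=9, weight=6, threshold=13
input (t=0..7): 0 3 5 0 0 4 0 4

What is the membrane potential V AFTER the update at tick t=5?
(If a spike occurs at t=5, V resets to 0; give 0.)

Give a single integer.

Answer: 0

Derivation:
t=0: input=0 -> V=0
t=1: input=3 -> V=0 FIRE
t=2: input=5 -> V=0 FIRE
t=3: input=0 -> V=0
t=4: input=0 -> V=0
t=5: input=4 -> V=0 FIRE
t=6: input=0 -> V=0
t=7: input=4 -> V=0 FIRE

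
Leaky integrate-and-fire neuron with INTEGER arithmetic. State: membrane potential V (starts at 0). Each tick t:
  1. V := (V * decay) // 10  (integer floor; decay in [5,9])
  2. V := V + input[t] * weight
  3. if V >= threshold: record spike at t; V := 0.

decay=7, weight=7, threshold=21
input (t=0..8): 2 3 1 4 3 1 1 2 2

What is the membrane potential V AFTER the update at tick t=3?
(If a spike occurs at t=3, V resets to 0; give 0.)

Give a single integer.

Answer: 0

Derivation:
t=0: input=2 -> V=14
t=1: input=3 -> V=0 FIRE
t=2: input=1 -> V=7
t=3: input=4 -> V=0 FIRE
t=4: input=3 -> V=0 FIRE
t=5: input=1 -> V=7
t=6: input=1 -> V=11
t=7: input=2 -> V=0 FIRE
t=8: input=2 -> V=14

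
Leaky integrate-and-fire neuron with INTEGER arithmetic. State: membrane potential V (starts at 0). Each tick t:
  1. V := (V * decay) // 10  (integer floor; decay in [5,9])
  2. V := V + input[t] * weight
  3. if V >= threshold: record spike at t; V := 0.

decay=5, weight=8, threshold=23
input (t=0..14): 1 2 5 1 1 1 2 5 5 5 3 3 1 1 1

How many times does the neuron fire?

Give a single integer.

t=0: input=1 -> V=8
t=1: input=2 -> V=20
t=2: input=5 -> V=0 FIRE
t=3: input=1 -> V=8
t=4: input=1 -> V=12
t=5: input=1 -> V=14
t=6: input=2 -> V=0 FIRE
t=7: input=5 -> V=0 FIRE
t=8: input=5 -> V=0 FIRE
t=9: input=5 -> V=0 FIRE
t=10: input=3 -> V=0 FIRE
t=11: input=3 -> V=0 FIRE
t=12: input=1 -> V=8
t=13: input=1 -> V=12
t=14: input=1 -> V=14

Answer: 7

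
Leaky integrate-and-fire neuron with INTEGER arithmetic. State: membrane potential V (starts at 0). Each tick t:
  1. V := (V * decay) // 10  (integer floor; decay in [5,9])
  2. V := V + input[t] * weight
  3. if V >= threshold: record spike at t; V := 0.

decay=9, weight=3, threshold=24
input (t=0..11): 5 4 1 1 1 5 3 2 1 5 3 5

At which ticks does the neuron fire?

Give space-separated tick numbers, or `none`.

t=0: input=5 -> V=15
t=1: input=4 -> V=0 FIRE
t=2: input=1 -> V=3
t=3: input=1 -> V=5
t=4: input=1 -> V=7
t=5: input=5 -> V=21
t=6: input=3 -> V=0 FIRE
t=7: input=2 -> V=6
t=8: input=1 -> V=8
t=9: input=5 -> V=22
t=10: input=3 -> V=0 FIRE
t=11: input=5 -> V=15

Answer: 1 6 10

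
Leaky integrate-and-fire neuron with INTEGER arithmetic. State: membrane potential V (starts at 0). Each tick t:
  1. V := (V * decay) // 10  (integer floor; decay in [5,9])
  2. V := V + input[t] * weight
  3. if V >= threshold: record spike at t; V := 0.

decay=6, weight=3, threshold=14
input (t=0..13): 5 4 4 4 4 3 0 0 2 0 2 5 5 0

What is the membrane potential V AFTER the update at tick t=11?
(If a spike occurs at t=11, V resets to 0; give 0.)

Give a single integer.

t=0: input=5 -> V=0 FIRE
t=1: input=4 -> V=12
t=2: input=4 -> V=0 FIRE
t=3: input=4 -> V=12
t=4: input=4 -> V=0 FIRE
t=5: input=3 -> V=9
t=6: input=0 -> V=5
t=7: input=0 -> V=3
t=8: input=2 -> V=7
t=9: input=0 -> V=4
t=10: input=2 -> V=8
t=11: input=5 -> V=0 FIRE
t=12: input=5 -> V=0 FIRE
t=13: input=0 -> V=0

Answer: 0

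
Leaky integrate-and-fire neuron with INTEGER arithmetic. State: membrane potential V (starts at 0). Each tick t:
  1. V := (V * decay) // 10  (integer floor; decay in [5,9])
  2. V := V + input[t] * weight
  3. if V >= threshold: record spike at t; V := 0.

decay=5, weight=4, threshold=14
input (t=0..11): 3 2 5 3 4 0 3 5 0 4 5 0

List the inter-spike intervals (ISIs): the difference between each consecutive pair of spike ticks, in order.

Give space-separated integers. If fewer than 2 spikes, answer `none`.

Answer: 1 2 3 2 1

Derivation:
t=0: input=3 -> V=12
t=1: input=2 -> V=0 FIRE
t=2: input=5 -> V=0 FIRE
t=3: input=3 -> V=12
t=4: input=4 -> V=0 FIRE
t=5: input=0 -> V=0
t=6: input=3 -> V=12
t=7: input=5 -> V=0 FIRE
t=8: input=0 -> V=0
t=9: input=4 -> V=0 FIRE
t=10: input=5 -> V=0 FIRE
t=11: input=0 -> V=0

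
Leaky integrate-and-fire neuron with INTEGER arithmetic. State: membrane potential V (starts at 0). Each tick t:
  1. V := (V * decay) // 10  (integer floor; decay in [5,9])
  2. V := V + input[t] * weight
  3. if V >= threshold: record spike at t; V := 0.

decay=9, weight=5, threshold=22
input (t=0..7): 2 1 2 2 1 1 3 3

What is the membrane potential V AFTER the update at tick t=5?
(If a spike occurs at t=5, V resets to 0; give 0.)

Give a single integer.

t=0: input=2 -> V=10
t=1: input=1 -> V=14
t=2: input=2 -> V=0 FIRE
t=3: input=2 -> V=10
t=4: input=1 -> V=14
t=5: input=1 -> V=17
t=6: input=3 -> V=0 FIRE
t=7: input=3 -> V=15

Answer: 17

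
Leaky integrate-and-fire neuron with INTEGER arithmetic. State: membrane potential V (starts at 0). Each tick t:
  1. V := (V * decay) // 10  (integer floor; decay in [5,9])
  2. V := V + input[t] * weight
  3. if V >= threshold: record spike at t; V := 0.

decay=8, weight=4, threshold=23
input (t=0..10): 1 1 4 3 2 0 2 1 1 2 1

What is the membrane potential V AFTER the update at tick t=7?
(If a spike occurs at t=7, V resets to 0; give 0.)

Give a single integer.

t=0: input=1 -> V=4
t=1: input=1 -> V=7
t=2: input=4 -> V=21
t=3: input=3 -> V=0 FIRE
t=4: input=2 -> V=8
t=5: input=0 -> V=6
t=6: input=2 -> V=12
t=7: input=1 -> V=13
t=8: input=1 -> V=14
t=9: input=2 -> V=19
t=10: input=1 -> V=19

Answer: 13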